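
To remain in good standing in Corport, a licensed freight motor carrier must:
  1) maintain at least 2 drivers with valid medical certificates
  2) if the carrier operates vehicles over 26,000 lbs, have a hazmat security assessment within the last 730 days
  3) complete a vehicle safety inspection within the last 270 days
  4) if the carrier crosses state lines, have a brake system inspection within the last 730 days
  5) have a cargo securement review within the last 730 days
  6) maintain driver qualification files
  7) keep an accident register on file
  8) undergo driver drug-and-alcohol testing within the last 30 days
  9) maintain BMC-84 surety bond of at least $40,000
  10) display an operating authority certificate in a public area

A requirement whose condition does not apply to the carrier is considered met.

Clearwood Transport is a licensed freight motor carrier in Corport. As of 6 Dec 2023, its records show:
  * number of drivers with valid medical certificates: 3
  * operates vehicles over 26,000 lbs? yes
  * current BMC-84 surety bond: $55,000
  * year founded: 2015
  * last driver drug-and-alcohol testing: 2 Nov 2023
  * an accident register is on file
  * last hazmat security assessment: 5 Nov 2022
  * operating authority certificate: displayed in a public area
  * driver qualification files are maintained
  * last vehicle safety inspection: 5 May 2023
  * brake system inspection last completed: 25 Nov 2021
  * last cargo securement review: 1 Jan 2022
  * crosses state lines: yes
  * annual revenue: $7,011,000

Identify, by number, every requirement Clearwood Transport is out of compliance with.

4, 8

1. drivers with valid medical certificates 3 ≥ 2 → met
2. condition 'operates vehicles over 26,000 lbs' holds; hazmat security assessment 396 days ago vs limit 730 → met
3. vehicle safety inspection 215 days ago vs limit 270 → met
4. condition 'crosses state lines' holds; brake system inspection 741 days ago vs limit 730 → not met
5. cargo securement review 704 days ago vs limit 730 → met
6. driver qualification files present → met
7. accident register present → met
8. driver drug-and-alcohol testing 34 days ago vs limit 30 → not met
9. BMC-84 surety bond $55,000 ≥ $40,000 → met
10. operating authority certificate present → met
Not met: 4, 8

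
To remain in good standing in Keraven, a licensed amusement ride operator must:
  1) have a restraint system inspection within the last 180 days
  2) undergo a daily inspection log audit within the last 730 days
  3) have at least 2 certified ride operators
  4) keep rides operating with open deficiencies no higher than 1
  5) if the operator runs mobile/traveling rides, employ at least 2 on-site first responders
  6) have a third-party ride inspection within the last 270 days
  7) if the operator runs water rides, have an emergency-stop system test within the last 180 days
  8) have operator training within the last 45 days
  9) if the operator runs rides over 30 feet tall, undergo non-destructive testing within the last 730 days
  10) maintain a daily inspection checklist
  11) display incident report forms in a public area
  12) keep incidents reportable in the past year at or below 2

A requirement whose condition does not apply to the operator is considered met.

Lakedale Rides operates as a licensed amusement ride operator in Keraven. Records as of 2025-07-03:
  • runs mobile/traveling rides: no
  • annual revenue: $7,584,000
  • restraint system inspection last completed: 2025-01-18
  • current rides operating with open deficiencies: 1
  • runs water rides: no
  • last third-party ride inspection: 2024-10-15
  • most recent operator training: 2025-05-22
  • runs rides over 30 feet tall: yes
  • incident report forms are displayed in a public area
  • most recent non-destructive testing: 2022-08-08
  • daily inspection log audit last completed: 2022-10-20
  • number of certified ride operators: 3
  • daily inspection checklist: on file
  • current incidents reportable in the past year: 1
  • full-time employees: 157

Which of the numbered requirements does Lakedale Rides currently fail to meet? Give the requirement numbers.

1. restraint system inspection 166 days ago vs limit 180 → met
2. daily inspection log audit 987 days ago vs limit 730 → not met
3. certified ride operators 3 ≥ 2 → met
4. rides operating with open deficiencies 1 ≤ 1 → met
5. condition 'runs mobile/traveling rides' does not hold → requirement n/a → met
6. third-party ride inspection 261 days ago vs limit 270 → met
7. condition 'runs water rides' does not hold → requirement n/a → met
8. operator training 42 days ago vs limit 45 → met
9. condition 'runs rides over 30 feet tall' holds; non-destructive testing 1060 days ago vs limit 730 → not met
10. daily inspection checklist present → met
11. incident report forms present → met
12. incidents reportable in the past year 1 ≤ 2 → met
Not met: 2, 9

2, 9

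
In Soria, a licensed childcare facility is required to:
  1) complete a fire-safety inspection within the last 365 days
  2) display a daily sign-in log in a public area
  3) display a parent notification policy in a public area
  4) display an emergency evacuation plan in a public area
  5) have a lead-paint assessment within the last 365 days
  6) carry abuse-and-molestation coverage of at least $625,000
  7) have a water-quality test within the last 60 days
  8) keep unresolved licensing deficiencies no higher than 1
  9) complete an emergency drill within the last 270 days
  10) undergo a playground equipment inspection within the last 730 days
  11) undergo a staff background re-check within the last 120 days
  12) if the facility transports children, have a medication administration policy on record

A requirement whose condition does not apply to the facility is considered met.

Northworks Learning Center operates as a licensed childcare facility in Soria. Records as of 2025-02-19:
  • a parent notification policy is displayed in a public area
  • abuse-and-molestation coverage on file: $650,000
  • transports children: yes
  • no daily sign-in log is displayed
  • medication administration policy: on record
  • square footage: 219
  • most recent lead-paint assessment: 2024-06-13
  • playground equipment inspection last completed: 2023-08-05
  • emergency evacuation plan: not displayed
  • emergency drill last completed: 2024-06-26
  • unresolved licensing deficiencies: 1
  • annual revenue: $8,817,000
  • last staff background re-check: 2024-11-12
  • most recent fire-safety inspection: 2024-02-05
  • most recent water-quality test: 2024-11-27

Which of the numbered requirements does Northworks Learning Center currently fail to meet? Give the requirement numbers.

1. fire-safety inspection 380 days ago vs limit 365 → not met
2. daily sign-in log absent → not met
3. parent notification policy present → met
4. emergency evacuation plan absent → not met
5. lead-paint assessment 251 days ago vs limit 365 → met
6. abuse-and-molestation coverage $650,000 ≥ $625,000 → met
7. water-quality test 84 days ago vs limit 60 → not met
8. unresolved licensing deficiencies 1 ≤ 1 → met
9. emergency drill 238 days ago vs limit 270 → met
10. playground equipment inspection 564 days ago vs limit 730 → met
11. staff background re-check 99 days ago vs limit 120 → met
12. condition 'transports children' holds; medication administration policy present → met
Not met: 1, 2, 4, 7

1, 2, 4, 7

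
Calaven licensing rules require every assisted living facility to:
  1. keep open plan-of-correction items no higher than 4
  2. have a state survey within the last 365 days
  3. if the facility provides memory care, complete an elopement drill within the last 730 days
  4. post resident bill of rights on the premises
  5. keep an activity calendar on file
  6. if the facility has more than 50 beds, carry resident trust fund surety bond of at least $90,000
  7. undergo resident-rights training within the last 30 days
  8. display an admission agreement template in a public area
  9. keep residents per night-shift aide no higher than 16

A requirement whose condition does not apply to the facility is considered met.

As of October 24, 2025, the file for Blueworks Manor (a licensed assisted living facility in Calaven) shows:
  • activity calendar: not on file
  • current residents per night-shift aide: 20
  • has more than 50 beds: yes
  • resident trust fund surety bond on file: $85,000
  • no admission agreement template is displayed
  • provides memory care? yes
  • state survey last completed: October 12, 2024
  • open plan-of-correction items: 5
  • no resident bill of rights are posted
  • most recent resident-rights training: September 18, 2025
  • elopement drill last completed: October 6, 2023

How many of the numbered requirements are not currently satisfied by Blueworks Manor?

1. open plan-of-correction items 5 > 4 → not met
2. state survey 377 days ago vs limit 365 → not met
3. condition 'provides memory care' holds; elopement drill 749 days ago vs limit 730 → not met
4. resident bill of rights absent → not met
5. activity calendar absent → not met
6. condition 'has more than 50 beds' holds; resident trust fund surety bond $85,000 < $90,000 → not met
7. resident-rights training 36 days ago vs limit 30 → not met
8. admission agreement template absent → not met
9. residents per night-shift aide 20 > 16 → not met
Not met: 9 of 9

9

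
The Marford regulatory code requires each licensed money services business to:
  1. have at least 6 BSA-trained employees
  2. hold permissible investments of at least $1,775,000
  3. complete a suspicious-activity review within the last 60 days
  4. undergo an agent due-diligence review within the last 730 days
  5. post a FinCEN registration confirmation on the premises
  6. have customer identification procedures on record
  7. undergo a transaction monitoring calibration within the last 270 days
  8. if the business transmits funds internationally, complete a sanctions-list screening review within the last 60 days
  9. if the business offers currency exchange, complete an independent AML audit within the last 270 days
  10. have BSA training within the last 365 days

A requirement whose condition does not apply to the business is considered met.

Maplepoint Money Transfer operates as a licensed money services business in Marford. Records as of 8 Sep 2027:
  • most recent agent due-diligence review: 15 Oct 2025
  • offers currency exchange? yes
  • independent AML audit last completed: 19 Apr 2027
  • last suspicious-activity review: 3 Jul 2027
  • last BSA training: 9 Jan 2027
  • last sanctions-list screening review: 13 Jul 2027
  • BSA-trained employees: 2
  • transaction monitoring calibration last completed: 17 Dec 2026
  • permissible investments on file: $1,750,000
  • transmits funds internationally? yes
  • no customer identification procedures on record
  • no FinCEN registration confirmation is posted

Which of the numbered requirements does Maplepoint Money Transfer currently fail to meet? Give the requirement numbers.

1, 2, 3, 5, 6

1. BSA-trained employees 2 < 6 → not met
2. permissible investments $1,750,000 < $1,775,000 → not met
3. suspicious-activity review 67 days ago vs limit 60 → not met
4. agent due-diligence review 693 days ago vs limit 730 → met
5. FinCEN registration confirmation absent → not met
6. customer identification procedures absent → not met
7. transaction monitoring calibration 265 days ago vs limit 270 → met
8. condition 'transmits funds internationally' holds; sanctions-list screening review 57 days ago vs limit 60 → met
9. condition 'offers currency exchange' holds; independent AML audit 142 days ago vs limit 270 → met
10. BSA training 242 days ago vs limit 365 → met
Not met: 1, 2, 3, 5, 6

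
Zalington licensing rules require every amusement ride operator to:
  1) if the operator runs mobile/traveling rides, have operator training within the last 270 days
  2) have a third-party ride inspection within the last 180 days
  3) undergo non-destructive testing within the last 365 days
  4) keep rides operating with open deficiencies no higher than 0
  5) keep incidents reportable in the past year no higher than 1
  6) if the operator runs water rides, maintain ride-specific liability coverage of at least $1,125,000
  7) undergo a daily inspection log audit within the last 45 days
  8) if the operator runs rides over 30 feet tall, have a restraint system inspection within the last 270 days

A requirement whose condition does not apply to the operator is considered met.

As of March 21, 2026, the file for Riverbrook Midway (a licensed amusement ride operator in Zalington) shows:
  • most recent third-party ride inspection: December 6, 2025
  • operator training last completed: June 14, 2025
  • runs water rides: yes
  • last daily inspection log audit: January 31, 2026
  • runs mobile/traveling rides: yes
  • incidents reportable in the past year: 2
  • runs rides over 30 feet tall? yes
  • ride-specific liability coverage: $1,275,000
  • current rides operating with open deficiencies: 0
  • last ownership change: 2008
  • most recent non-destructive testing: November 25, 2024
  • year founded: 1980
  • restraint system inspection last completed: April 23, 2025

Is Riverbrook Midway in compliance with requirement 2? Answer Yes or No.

Yes

2. third-party ride inspection 105 days ago vs limit 180 → met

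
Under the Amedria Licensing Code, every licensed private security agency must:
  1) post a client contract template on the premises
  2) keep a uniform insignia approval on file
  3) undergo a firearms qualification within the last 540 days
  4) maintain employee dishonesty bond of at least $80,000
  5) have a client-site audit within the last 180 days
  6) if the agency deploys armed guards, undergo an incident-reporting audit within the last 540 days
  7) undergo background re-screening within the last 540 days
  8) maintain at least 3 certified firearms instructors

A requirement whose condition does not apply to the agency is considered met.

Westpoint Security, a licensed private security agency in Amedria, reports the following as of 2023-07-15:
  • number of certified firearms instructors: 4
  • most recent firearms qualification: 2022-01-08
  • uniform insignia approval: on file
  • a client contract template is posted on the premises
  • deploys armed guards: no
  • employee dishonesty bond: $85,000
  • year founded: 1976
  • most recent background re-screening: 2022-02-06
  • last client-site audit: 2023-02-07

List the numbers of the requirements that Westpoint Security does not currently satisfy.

3

1. client contract template present → met
2. uniform insignia approval present → met
3. firearms qualification 553 days ago vs limit 540 → not met
4. employee dishonesty bond $85,000 ≥ $80,000 → met
5. client-site audit 158 days ago vs limit 180 → met
6. condition 'deploys armed guards' does not hold → requirement n/a → met
7. background re-screening 524 days ago vs limit 540 → met
8. certified firearms instructors 4 ≥ 3 → met
Not met: 3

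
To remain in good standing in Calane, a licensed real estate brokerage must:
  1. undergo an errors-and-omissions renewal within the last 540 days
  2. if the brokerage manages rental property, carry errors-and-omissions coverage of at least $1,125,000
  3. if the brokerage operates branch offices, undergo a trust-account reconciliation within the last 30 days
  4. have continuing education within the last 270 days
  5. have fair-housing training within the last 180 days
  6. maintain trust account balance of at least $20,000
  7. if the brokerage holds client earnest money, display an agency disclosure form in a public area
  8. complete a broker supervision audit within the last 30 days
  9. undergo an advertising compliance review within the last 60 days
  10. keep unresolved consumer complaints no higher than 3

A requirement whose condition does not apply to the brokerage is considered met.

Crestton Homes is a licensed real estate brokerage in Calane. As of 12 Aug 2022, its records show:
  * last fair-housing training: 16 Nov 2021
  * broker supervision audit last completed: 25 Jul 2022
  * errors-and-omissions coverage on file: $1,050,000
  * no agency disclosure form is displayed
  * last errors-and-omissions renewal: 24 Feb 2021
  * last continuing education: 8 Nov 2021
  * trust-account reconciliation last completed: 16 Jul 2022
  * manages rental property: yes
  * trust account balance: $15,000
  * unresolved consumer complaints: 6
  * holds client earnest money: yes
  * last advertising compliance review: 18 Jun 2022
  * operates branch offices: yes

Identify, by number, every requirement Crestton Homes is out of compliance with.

2, 4, 5, 6, 7, 10

1. errors-and-omissions renewal 534 days ago vs limit 540 → met
2. condition 'manages rental property' holds; errors-and-omissions coverage $1,050,000 < $1,125,000 → not met
3. condition 'operates branch offices' holds; trust-account reconciliation 27 days ago vs limit 30 → met
4. continuing education 277 days ago vs limit 270 → not met
5. fair-housing training 269 days ago vs limit 180 → not met
6. trust account balance $15,000 < $20,000 → not met
7. condition 'holds client earnest money' holds; agency disclosure form absent → not met
8. broker supervision audit 18 days ago vs limit 30 → met
9. advertising compliance review 55 days ago vs limit 60 → met
10. unresolved consumer complaints 6 > 3 → not met
Not met: 2, 4, 5, 6, 7, 10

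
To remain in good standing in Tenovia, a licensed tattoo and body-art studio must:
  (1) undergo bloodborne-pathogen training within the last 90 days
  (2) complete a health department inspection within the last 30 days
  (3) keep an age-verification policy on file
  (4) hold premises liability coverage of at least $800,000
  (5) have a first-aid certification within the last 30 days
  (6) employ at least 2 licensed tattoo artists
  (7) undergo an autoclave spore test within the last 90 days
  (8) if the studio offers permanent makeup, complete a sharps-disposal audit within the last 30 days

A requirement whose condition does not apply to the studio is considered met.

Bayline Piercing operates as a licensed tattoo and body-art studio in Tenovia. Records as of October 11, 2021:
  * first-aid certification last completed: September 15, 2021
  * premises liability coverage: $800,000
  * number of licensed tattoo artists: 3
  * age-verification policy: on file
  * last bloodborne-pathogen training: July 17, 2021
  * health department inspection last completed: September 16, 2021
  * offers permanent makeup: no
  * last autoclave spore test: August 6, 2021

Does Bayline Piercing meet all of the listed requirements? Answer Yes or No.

1. bloodborne-pathogen training 86 days ago vs limit 90 → met
2. health department inspection 25 days ago vs limit 30 → met
3. age-verification policy present → met
4. premises liability coverage $800,000 ≥ $800,000 → met
5. first-aid certification 26 days ago vs limit 30 → met
6. licensed tattoo artists 3 ≥ 2 → met
7. autoclave spore test 66 days ago vs limit 90 → met
8. condition 'offers permanent makeup' does not hold → requirement n/a → met
All met.

Yes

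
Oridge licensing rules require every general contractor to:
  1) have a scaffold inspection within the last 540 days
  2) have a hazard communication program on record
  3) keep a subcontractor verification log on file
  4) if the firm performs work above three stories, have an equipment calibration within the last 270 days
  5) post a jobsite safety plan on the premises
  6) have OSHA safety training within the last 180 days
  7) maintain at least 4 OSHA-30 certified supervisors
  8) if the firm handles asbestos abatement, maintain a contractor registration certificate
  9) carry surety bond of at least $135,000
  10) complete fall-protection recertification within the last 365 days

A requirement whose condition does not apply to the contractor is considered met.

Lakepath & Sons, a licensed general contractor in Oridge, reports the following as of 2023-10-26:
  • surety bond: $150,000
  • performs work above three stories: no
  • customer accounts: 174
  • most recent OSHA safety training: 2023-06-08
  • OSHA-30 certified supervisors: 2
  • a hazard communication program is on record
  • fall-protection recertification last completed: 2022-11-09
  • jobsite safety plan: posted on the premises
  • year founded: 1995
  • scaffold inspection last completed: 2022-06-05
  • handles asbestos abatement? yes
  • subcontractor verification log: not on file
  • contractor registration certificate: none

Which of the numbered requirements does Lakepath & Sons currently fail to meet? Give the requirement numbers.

3, 7, 8

1. scaffold inspection 508 days ago vs limit 540 → met
2. hazard communication program present → met
3. subcontractor verification log absent → not met
4. condition 'performs work above three stories' does not hold → requirement n/a → met
5. jobsite safety plan present → met
6. OSHA safety training 140 days ago vs limit 180 → met
7. OSHA-30 certified supervisors 2 < 4 → not met
8. condition 'handles asbestos abatement' holds; contractor registration certificate absent → not met
9. surety bond $150,000 ≥ $135,000 → met
10. fall-protection recertification 351 days ago vs limit 365 → met
Not met: 3, 7, 8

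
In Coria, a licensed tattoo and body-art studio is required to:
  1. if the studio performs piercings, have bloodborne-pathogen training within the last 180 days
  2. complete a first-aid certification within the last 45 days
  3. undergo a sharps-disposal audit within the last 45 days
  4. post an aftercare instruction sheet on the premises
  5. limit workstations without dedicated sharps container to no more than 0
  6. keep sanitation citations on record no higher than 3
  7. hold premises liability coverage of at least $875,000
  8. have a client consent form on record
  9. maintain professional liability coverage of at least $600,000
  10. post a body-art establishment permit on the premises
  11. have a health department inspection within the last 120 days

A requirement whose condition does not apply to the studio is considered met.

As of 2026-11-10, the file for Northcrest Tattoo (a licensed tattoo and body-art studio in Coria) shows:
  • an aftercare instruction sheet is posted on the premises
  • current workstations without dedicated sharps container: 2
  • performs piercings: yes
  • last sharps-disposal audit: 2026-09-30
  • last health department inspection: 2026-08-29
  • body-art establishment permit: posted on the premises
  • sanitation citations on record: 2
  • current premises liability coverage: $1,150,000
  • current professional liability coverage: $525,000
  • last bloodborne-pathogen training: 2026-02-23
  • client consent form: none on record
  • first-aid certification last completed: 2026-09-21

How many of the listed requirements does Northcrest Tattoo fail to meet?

5

1. condition 'performs piercings' holds; bloodborne-pathogen training 260 days ago vs limit 180 → not met
2. first-aid certification 50 days ago vs limit 45 → not met
3. sharps-disposal audit 41 days ago vs limit 45 → met
4. aftercare instruction sheet present → met
5. workstations without dedicated sharps container 2 > 0 → not met
6. sanitation citations on record 2 ≤ 3 → met
7. premises liability coverage $1,150,000 ≥ $875,000 → met
8. client consent form absent → not met
9. professional liability coverage $525,000 < $600,000 → not met
10. body-art establishment permit present → met
11. health department inspection 73 days ago vs limit 120 → met
Not met: 5 of 11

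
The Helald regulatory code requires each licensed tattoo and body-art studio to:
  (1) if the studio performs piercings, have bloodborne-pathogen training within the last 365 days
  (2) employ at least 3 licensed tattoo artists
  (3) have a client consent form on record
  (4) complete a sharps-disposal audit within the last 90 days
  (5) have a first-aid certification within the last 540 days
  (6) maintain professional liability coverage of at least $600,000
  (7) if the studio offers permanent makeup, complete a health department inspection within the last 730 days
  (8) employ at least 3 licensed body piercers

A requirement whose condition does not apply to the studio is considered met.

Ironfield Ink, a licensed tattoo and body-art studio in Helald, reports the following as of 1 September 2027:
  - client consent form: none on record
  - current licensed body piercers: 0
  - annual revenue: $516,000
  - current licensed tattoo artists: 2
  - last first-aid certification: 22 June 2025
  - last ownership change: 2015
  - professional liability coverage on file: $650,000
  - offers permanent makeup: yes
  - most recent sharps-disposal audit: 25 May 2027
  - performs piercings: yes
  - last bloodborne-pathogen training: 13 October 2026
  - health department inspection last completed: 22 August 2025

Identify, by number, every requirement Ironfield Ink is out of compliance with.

2, 3, 4, 5, 7, 8

1. condition 'performs piercings' holds; bloodborne-pathogen training 323 days ago vs limit 365 → met
2. licensed tattoo artists 2 < 3 → not met
3. client consent form absent → not met
4. sharps-disposal audit 99 days ago vs limit 90 → not met
5. first-aid certification 801 days ago vs limit 540 → not met
6. professional liability coverage $650,000 ≥ $600,000 → met
7. condition 'offers permanent makeup' holds; health department inspection 740 days ago vs limit 730 → not met
8. licensed body piercers 0 < 3 → not met
Not met: 2, 3, 4, 5, 7, 8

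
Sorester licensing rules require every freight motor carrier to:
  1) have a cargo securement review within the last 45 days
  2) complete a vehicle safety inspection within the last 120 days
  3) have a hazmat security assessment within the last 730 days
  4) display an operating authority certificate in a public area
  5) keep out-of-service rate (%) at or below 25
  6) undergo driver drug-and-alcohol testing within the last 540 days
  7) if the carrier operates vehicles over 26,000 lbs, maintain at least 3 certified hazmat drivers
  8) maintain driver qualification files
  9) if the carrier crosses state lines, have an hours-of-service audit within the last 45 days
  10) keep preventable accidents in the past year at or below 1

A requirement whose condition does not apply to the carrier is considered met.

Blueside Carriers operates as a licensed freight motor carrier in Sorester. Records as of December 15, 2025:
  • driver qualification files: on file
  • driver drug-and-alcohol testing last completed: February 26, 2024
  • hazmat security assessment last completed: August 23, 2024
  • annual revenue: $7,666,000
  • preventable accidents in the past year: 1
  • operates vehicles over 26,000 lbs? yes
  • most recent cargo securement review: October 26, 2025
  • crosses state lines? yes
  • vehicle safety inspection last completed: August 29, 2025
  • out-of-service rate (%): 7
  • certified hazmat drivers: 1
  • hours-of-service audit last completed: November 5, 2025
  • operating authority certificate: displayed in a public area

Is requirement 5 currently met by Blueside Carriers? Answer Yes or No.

5. out-of-service rate (%) 7 ≤ 25 → met

Yes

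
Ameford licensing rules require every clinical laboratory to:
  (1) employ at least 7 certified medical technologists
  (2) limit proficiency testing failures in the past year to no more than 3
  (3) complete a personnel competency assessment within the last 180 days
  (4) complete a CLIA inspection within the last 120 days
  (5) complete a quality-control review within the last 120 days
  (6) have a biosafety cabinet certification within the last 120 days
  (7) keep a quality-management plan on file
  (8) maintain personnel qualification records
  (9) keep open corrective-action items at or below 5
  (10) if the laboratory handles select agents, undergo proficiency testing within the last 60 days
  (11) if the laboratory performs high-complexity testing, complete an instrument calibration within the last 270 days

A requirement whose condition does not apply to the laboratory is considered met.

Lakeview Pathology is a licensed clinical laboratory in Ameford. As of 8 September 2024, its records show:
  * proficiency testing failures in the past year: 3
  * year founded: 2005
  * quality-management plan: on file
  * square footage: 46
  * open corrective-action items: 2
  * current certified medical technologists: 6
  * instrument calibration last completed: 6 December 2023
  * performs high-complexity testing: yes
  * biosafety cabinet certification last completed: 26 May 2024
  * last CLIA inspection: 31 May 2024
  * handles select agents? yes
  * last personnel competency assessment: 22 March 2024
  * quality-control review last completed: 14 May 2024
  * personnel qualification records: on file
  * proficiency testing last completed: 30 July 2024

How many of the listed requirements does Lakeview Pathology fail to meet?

2

1. certified medical technologists 6 < 7 → not met
2. proficiency testing failures in the past year 3 ≤ 3 → met
3. personnel competency assessment 170 days ago vs limit 180 → met
4. CLIA inspection 100 days ago vs limit 120 → met
5. quality-control review 117 days ago vs limit 120 → met
6. biosafety cabinet certification 105 days ago vs limit 120 → met
7. quality-management plan present → met
8. personnel qualification records present → met
9. open corrective-action items 2 ≤ 5 → met
10. condition 'handles select agents' holds; proficiency testing 40 days ago vs limit 60 → met
11. condition 'performs high-complexity testing' holds; instrument calibration 277 days ago vs limit 270 → not met
Not met: 2 of 11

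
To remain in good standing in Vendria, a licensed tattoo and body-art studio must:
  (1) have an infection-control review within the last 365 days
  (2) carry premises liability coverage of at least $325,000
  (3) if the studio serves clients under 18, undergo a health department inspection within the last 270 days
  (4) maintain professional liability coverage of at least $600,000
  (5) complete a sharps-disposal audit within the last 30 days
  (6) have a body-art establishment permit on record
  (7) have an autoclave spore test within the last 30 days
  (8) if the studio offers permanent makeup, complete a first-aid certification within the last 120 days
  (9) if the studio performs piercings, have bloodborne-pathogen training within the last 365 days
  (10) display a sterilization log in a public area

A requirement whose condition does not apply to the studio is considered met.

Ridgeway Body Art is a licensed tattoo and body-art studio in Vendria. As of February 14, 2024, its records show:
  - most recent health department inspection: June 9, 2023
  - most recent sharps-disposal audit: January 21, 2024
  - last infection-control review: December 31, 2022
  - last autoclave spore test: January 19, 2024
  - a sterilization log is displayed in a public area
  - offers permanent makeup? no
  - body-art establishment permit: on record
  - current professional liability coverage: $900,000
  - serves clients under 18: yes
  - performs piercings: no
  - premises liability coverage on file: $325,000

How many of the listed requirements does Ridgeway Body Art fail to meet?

1

1. infection-control review 410 days ago vs limit 365 → not met
2. premises liability coverage $325,000 ≥ $325,000 → met
3. condition 'serves clients under 18' holds; health department inspection 250 days ago vs limit 270 → met
4. professional liability coverage $900,000 ≥ $600,000 → met
5. sharps-disposal audit 24 days ago vs limit 30 → met
6. body-art establishment permit present → met
7. autoclave spore test 26 days ago vs limit 30 → met
8. condition 'offers permanent makeup' does not hold → requirement n/a → met
9. condition 'performs piercings' does not hold → requirement n/a → met
10. sterilization log present → met
Not met: 1 of 10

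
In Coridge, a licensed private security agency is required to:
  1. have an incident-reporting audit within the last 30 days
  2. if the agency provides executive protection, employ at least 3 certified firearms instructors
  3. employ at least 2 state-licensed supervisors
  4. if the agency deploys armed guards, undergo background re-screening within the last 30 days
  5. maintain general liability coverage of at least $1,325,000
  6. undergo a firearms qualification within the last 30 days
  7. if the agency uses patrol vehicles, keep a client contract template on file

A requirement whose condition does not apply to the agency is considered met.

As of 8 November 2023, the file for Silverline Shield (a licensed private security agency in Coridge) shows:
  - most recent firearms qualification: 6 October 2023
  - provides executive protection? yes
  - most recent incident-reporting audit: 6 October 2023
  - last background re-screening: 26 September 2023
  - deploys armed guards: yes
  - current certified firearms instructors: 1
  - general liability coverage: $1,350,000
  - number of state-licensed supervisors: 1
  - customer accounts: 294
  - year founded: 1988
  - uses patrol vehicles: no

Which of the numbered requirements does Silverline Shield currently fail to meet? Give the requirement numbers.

1, 2, 3, 4, 6

1. incident-reporting audit 33 days ago vs limit 30 → not met
2. condition 'provides executive protection' holds; certified firearms instructors 1 < 3 → not met
3. state-licensed supervisors 1 < 2 → not met
4. condition 'deploys armed guards' holds; background re-screening 43 days ago vs limit 30 → not met
5. general liability coverage $1,350,000 ≥ $1,325,000 → met
6. firearms qualification 33 days ago vs limit 30 → not met
7. condition 'uses patrol vehicles' does not hold → requirement n/a → met
Not met: 1, 2, 3, 4, 6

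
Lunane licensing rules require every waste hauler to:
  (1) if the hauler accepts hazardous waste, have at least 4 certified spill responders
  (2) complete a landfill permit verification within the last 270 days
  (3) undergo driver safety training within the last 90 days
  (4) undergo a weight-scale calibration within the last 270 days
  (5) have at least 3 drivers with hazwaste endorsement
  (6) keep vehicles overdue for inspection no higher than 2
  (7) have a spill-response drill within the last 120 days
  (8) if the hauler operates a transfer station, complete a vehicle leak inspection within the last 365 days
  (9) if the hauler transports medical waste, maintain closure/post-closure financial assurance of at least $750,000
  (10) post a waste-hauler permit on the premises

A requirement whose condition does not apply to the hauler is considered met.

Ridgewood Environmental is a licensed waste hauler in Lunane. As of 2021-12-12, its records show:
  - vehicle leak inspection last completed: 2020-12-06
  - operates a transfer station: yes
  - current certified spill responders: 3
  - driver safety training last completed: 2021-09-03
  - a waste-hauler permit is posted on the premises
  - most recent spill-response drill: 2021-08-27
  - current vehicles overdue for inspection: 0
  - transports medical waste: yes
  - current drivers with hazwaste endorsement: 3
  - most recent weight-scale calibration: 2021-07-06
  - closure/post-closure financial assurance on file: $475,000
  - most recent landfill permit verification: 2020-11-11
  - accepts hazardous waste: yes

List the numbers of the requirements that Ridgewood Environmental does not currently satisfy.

1, 2, 3, 8, 9

1. condition 'accepts hazardous waste' holds; certified spill responders 3 < 4 → not met
2. landfill permit verification 396 days ago vs limit 270 → not met
3. driver safety training 100 days ago vs limit 90 → not met
4. weight-scale calibration 159 days ago vs limit 270 → met
5. drivers with hazwaste endorsement 3 ≥ 3 → met
6. vehicles overdue for inspection 0 ≤ 2 → met
7. spill-response drill 107 days ago vs limit 120 → met
8. condition 'operates a transfer station' holds; vehicle leak inspection 371 days ago vs limit 365 → not met
9. condition 'transports medical waste' holds; closure/post-closure financial assurance $475,000 < $750,000 → not met
10. waste-hauler permit present → met
Not met: 1, 2, 3, 8, 9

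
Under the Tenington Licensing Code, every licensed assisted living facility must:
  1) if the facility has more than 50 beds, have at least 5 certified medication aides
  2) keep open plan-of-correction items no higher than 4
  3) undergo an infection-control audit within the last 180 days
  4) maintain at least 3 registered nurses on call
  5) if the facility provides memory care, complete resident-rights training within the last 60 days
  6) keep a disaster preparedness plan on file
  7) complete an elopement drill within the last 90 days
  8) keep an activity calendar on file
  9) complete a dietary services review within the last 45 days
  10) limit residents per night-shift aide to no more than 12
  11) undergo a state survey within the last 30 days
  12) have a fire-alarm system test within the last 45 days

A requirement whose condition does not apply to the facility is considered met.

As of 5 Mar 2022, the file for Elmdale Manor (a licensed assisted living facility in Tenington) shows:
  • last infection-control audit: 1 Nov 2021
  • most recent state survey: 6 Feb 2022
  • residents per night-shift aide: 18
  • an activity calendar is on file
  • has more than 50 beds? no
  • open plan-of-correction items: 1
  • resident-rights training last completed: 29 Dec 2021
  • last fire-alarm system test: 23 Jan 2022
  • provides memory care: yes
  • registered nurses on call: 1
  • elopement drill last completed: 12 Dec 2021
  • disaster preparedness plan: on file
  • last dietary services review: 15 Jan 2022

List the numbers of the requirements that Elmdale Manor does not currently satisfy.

1. condition 'has more than 50 beds' does not hold → requirement n/a → met
2. open plan-of-correction items 1 ≤ 4 → met
3. infection-control audit 124 days ago vs limit 180 → met
4. registered nurses on call 1 < 3 → not met
5. condition 'provides memory care' holds; resident-rights training 66 days ago vs limit 60 → not met
6. disaster preparedness plan present → met
7. elopement drill 83 days ago vs limit 90 → met
8. activity calendar present → met
9. dietary services review 49 days ago vs limit 45 → not met
10. residents per night-shift aide 18 > 12 → not met
11. state survey 27 days ago vs limit 30 → met
12. fire-alarm system test 41 days ago vs limit 45 → met
Not met: 4, 5, 9, 10

4, 5, 9, 10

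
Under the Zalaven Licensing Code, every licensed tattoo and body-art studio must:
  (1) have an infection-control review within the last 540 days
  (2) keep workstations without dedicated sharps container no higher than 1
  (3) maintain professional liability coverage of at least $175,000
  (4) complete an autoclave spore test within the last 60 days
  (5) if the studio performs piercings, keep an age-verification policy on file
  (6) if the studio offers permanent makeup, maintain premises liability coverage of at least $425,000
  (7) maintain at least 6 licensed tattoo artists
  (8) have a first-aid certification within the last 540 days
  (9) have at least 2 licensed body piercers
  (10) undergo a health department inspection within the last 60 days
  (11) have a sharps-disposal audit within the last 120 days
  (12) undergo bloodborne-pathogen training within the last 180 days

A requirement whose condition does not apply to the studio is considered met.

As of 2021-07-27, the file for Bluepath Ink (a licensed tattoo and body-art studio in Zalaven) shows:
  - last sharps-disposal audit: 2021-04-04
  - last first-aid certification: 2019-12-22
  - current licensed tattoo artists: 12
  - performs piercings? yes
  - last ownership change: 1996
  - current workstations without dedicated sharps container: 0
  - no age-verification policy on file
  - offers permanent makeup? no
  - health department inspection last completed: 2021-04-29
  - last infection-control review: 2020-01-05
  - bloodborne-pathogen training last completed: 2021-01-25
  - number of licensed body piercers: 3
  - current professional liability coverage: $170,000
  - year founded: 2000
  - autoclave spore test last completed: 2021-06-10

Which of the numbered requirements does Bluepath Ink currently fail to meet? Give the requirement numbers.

1, 3, 5, 8, 10, 12

1. infection-control review 569 days ago vs limit 540 → not met
2. workstations without dedicated sharps container 0 ≤ 1 → met
3. professional liability coverage $170,000 < $175,000 → not met
4. autoclave spore test 47 days ago vs limit 60 → met
5. condition 'performs piercings' holds; age-verification policy absent → not met
6. condition 'offers permanent makeup' does not hold → requirement n/a → met
7. licensed tattoo artists 12 ≥ 6 → met
8. first-aid certification 583 days ago vs limit 540 → not met
9. licensed body piercers 3 ≥ 2 → met
10. health department inspection 89 days ago vs limit 60 → not met
11. sharps-disposal audit 114 days ago vs limit 120 → met
12. bloodborne-pathogen training 183 days ago vs limit 180 → not met
Not met: 1, 3, 5, 8, 10, 12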